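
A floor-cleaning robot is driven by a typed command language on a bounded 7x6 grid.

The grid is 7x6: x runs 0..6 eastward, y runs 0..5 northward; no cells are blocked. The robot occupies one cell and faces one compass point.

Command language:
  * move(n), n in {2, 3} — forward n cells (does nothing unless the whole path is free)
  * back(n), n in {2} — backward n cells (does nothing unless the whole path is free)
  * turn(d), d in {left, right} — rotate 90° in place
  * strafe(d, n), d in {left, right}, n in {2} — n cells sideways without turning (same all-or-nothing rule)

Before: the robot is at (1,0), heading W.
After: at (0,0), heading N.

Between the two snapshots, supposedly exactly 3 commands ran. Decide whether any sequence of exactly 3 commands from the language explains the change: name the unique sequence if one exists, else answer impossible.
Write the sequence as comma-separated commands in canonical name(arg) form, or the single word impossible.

key: position moved to (0,0) AND the heading swung to N — translation plus rotation needed
start: at (1,0), heading W
step 1 (back(2)): at (3,0), heading W
step 2 (move(3)): at (0,0), heading W
step 3 (turn(right)): at (0,0), heading N
no other 3-command option fits: unique.

back(2), move(3), turn(right)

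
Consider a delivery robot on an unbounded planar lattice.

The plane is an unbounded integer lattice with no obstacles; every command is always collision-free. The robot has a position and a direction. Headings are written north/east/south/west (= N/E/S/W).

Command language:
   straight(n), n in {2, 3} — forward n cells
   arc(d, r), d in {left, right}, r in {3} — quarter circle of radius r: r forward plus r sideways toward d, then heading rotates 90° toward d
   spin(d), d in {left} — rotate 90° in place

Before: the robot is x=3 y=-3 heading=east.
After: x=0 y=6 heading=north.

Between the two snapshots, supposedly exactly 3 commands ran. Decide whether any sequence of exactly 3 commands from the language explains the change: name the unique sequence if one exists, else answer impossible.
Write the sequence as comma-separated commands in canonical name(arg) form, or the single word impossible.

arc(left, 3), arc(left, 3), arc(right, 3)

key: position moved to (0,6) AND the heading swung to N — translation plus rotation needed
initial: x=3 y=-3 heading=east
step 1 (arc(left, 3)): x=6 y=0 heading=north
step 2 (arc(left, 3)): x=3 y=3 heading=west
step 3 (arc(right, 3)): x=0 y=6 heading=north
no other 3-command option fits: unique.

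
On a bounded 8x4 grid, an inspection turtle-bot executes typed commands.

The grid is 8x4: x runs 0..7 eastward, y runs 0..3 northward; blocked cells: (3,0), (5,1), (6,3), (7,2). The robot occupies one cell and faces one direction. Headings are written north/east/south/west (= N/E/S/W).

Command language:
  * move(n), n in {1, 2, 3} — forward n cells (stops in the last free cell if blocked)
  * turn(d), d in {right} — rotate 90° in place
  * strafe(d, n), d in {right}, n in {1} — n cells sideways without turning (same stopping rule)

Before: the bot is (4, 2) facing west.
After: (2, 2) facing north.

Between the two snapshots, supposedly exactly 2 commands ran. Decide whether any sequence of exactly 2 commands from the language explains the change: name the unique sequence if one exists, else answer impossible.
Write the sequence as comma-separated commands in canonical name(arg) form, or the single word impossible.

move(2), turn(right)

key: cell and facing (now N) both changed — the 2 commands mix motion and turning
begin: (4, 2) facing west
t=1 move(2) ⇒ (2, 2) facing west
t=2 turn(right) ⇒ (2, 2) facing north
no rival 2-sequence matches.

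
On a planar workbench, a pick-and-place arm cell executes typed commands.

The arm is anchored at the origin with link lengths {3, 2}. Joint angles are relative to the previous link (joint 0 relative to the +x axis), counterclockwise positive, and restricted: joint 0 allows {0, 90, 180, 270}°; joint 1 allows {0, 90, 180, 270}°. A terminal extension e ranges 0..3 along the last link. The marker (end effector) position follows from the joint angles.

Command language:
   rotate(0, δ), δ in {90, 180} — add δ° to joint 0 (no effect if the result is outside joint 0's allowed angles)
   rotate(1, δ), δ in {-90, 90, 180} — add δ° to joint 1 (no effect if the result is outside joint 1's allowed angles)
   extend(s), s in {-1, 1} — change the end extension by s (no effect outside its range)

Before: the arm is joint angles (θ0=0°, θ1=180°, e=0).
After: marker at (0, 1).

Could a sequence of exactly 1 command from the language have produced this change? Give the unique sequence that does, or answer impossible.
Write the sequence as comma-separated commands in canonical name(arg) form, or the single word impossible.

rotate(0, 90)

start: joint angles (θ0=0°, θ1=180°, e=0)
t=1 rotate(0, 90) ⇒ joint angles (θ0=90°, θ1=180°, e=0)
all 7 alternatives checked — unique.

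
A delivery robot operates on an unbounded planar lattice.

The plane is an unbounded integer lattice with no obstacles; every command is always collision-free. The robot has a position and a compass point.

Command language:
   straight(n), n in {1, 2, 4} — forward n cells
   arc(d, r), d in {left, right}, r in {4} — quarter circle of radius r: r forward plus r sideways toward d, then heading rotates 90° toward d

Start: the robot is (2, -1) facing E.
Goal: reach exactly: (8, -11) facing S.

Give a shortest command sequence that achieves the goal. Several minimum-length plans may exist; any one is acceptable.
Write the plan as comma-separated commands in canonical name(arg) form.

from: (2, -1) facing E
[1] after straight(2): (4, -1) facing E
[2] after arc(right, 4): (8, -5) facing S
[3] after straight(2): (8, -7) facing S
[4] after straight(4): (8, -11) facing S
minimal: 4 command(s), checked below 4.

straight(2), arc(right, 4), straight(2), straight(4)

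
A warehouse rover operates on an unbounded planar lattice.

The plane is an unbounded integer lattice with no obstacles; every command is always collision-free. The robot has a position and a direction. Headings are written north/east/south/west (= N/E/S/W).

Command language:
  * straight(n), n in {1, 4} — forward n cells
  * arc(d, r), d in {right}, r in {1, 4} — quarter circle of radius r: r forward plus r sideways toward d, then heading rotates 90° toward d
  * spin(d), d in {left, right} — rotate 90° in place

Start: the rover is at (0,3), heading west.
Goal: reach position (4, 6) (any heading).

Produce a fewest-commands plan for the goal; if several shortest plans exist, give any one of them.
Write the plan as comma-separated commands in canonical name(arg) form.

straight(1), spin(right), arc(right, 4), arc(right, 1)

from: at (0,3), heading west
1. straight(1) → at (-1,3), heading west
2. spin(right) → at (-1,3), heading north
3. arc(right, 4) → at (3,7), heading east
4. arc(right, 1) → at (4,6), heading south
no 3-step plan works, so 4 is optimal.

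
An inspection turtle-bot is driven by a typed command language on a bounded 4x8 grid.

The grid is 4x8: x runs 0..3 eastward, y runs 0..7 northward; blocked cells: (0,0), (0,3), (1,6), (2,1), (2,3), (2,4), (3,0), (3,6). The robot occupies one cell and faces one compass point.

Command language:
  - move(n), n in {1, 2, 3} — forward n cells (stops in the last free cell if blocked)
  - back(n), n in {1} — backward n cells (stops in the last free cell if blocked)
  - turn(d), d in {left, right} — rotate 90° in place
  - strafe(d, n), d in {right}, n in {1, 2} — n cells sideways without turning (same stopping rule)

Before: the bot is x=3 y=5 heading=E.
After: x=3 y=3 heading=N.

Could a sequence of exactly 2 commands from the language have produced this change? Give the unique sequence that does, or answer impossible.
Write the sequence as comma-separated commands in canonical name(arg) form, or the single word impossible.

strafe(right, 2), turn(left)

key: position moved to (3,3) AND the heading swung to N — translation plus rotation needed
t0: x=3 y=5 heading=E
t=1 strafe(right, 2) ⇒ x=3 y=3 heading=E
t=2 turn(left) ⇒ x=3 y=3 heading=N
no rival 2-sequence matches.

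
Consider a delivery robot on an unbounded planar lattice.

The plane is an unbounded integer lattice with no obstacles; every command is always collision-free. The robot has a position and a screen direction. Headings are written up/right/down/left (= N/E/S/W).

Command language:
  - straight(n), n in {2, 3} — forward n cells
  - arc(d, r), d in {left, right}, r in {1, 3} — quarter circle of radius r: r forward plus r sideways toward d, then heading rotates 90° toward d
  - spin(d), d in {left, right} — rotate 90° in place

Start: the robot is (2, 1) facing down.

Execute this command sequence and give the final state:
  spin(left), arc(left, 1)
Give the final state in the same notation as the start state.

(3, 2) facing up

initial: (2, 1) facing down
[1] after spin(left): (2, 1) facing right
[2] after arc(left, 1): (3, 2) facing up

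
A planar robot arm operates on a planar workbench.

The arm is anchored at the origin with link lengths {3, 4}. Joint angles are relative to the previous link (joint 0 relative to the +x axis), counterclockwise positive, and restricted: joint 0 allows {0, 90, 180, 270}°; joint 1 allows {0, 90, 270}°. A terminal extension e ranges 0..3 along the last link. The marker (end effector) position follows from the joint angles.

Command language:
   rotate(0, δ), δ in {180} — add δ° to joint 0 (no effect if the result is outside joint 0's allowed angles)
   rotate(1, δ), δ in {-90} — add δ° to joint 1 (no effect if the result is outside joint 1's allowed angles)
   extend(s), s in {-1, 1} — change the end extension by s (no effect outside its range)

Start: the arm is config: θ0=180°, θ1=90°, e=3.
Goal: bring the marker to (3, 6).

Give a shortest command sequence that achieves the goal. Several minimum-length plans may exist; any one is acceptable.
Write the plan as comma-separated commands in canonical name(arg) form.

rotate(0, 180), extend(-1)

t0: config: θ0=180°, θ1=90°, e=3
step 1 (rotate(0, 180)): config: θ0=0°, θ1=90°, e=3
step 2 (extend(-1)): config: θ0=0°, θ1=90°, e=2
shorter routes all fall short; 2 is best.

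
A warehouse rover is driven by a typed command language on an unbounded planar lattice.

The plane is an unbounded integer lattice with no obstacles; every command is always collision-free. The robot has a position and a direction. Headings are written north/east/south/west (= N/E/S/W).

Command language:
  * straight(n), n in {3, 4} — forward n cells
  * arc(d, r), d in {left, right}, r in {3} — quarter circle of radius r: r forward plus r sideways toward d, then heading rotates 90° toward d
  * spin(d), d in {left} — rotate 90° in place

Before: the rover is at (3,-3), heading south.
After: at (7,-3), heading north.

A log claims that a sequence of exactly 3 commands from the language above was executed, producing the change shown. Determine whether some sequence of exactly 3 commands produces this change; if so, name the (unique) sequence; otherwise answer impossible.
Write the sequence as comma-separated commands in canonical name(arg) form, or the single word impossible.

spin(left), straight(4), spin(left)

key: cell and facing (now N) both changed — the 3 commands mix motion and turning
begin: at (3,-3), heading south
t=1 spin(left) ⇒ at (3,-3), heading east
t=2 straight(4) ⇒ at (7,-3), heading east
t=3 spin(left) ⇒ at (7,-3), heading north
no other 3-command option fits: unique.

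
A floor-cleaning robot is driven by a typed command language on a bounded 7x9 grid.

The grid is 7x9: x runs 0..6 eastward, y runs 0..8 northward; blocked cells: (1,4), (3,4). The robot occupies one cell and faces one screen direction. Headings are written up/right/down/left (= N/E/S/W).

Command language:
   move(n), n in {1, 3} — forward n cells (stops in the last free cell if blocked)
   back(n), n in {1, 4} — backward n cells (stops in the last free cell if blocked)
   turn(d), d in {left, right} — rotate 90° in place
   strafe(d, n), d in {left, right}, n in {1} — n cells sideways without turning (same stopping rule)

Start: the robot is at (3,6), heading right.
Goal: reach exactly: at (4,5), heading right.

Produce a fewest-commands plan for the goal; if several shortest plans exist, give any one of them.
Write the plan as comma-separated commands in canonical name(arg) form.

from: at (3,6), heading right
1. strafe(right, 1) → at (3,5), heading right
2. move(1) → at (4,5), heading right
shorter routes all fall short; 2 is best.

strafe(right, 1), move(1)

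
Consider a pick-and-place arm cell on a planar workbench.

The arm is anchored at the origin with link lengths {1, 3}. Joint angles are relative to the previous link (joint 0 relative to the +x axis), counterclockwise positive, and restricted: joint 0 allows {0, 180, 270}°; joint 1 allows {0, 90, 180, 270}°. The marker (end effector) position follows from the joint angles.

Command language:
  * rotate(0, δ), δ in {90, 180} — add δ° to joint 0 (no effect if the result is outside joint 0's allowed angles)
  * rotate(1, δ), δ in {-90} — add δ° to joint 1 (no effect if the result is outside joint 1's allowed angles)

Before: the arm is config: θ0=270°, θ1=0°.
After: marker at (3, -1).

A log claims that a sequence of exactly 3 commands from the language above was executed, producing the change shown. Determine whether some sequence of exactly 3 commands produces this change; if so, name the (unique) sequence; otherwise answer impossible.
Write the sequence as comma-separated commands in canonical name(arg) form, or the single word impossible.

start: config: θ0=270°, θ1=0°
[1] after rotate(1, -90): config: θ0=270°, θ1=270°
[2] after rotate(1, -90): config: θ0=270°, θ1=180°
[3] after rotate(1, -90): config: θ0=270°, θ1=90°
no rival 3-sequence matches.

rotate(1, -90), rotate(1, -90), rotate(1, -90)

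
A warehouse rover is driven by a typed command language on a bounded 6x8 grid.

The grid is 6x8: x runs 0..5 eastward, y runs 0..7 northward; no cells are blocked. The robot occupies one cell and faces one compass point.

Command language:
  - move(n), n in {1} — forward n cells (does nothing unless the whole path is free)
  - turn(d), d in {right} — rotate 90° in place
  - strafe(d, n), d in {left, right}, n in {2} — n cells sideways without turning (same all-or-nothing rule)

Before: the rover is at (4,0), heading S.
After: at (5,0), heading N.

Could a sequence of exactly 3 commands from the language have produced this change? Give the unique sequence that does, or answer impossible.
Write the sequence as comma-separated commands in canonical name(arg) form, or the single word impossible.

all 64 sequences checked — none match.

impossible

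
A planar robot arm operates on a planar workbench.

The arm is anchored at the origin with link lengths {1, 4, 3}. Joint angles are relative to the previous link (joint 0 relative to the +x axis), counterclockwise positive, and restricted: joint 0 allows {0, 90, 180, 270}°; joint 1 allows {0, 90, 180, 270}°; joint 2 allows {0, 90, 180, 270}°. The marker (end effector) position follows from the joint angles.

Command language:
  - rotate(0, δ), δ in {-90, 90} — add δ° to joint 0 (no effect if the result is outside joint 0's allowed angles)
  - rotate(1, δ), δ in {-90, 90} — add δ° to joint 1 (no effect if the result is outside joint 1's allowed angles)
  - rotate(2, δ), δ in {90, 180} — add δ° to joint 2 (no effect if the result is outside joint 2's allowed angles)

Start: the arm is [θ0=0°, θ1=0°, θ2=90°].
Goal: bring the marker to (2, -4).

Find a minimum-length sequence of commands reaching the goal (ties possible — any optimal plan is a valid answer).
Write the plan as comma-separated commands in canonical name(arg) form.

rotate(1, 90), rotate(0, -90), rotate(0, -90)

start: [θ0=0°, θ1=0°, θ2=90°]
t=1 rotate(1, 90) ⇒ [θ0=0°, θ1=90°, θ2=90°]
t=2 rotate(0, -90) ⇒ [θ0=270°, θ1=90°, θ2=90°]
t=3 rotate(0, -90) ⇒ [θ0=180°, θ1=90°, θ2=90°]
nothing shorter than 3 reaches the goal.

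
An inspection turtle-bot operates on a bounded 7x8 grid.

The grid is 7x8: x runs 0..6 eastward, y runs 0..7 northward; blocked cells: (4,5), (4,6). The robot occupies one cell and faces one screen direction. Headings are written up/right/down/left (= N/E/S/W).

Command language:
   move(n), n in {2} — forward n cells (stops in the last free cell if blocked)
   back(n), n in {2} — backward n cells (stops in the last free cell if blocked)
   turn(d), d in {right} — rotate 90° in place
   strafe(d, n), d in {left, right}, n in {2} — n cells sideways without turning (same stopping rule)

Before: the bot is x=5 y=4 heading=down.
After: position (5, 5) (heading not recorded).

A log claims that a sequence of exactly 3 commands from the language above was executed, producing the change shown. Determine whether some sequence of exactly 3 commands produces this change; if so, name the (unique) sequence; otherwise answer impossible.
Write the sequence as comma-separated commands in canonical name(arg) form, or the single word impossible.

back(2), back(2), move(2)

key: the second back(2) runs into the grid edge before its full distance
initial: x=5 y=4 heading=down
1. back(2) → x=5 y=6 heading=down
2. back(2) → x=5 y=7 heading=down
3. move(2) → x=5 y=5 heading=down
all 125 alternatives checked — unique.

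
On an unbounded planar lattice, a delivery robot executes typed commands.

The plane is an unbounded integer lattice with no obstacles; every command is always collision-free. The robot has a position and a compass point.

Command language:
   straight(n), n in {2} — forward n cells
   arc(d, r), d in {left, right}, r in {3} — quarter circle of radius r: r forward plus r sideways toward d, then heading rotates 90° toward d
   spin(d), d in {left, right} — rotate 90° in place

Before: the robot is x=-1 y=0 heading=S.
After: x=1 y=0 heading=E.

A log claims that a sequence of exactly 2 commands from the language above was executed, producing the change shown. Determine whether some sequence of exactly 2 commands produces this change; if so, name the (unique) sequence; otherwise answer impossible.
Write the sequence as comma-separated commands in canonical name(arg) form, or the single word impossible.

key: order matters: swapping spin(left) and straight(2) lands elsewhere
from: x=-1 y=0 heading=S
step 1 (spin(left)): x=-1 y=0 heading=E
step 2 (straight(2)): x=1 y=0 heading=E
uniquely the one of 25 2-step routes that fits.

spin(left), straight(2)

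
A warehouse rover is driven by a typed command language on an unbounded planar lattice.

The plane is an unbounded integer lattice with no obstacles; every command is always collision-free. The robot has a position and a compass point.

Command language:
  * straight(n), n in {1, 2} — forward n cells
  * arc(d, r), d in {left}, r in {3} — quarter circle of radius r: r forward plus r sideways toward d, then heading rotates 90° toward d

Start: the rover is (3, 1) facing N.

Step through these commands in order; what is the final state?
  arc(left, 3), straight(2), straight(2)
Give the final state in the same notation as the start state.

initial: (3, 1) facing N
1. arc(left, 3) → (0, 4) facing W
2. straight(2) → (-2, 4) facing W
3. straight(2) → (-4, 4) facing W

(-4, 4) facing W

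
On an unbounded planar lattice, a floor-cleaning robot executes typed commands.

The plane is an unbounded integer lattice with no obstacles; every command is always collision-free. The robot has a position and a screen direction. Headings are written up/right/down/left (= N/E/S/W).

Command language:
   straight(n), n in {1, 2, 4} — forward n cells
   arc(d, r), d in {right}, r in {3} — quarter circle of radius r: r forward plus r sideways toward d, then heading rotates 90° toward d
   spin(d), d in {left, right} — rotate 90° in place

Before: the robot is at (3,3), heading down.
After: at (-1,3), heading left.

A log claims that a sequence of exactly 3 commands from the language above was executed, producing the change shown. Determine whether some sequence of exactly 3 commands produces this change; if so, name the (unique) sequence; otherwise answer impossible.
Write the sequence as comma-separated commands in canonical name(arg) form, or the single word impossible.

spin(right), straight(2), straight(2)

key: order matters: swapping spin(right) and straight(2) lands elsewhere
from: at (3,3), heading down
1. spin(right) → at (3,3), heading left
2. straight(2) → at (1,3), heading left
3. straight(2) → at (-1,3), heading left
uniquely the one of 216 3-step routes that fits.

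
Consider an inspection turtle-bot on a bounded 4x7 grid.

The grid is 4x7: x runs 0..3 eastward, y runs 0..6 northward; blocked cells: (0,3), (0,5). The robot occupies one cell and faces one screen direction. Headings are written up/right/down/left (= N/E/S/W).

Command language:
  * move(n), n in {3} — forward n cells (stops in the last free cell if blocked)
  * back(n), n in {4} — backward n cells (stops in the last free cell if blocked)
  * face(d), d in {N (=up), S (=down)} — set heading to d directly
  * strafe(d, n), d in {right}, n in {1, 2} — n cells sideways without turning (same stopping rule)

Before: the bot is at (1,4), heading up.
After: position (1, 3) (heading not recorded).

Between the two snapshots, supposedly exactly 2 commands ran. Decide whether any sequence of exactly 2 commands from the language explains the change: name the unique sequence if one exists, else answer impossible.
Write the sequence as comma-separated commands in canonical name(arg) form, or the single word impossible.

back(4), move(3)

key: running move(3) before back(4) would end elsewhere — order is forced
start: at (1,4), heading up
[1] after back(4): at (1,0), heading up
[2] after move(3): at (1,3), heading up
no other 2-command option fits: unique.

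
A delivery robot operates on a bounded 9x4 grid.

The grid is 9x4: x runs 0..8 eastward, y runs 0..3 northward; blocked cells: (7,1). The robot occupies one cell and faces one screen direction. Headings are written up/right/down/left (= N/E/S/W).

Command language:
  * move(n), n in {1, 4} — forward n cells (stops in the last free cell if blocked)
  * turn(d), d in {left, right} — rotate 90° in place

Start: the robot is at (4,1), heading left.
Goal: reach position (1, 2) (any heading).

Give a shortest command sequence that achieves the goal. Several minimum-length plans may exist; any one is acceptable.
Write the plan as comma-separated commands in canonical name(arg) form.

t0: at (4,1), heading left
step 1 (move(1)): at (3,1), heading left
step 2 (move(1)): at (2,1), heading left
step 3 (move(1)): at (1,1), heading left
step 4 (turn(right)): at (1,1), heading up
step 5 (move(1)): at (1,2), heading up
minimal: 5 command(s), checked below 5.

move(1), move(1), move(1), turn(right), move(1)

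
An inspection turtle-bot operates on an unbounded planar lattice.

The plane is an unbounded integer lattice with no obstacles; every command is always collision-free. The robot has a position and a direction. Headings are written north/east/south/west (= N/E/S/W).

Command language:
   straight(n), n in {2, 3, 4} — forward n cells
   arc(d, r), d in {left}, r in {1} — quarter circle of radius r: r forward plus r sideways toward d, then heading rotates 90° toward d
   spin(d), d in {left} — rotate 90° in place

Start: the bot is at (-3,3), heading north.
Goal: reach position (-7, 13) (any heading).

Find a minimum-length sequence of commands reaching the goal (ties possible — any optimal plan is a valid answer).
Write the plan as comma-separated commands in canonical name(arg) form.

initial: at (-3,3), heading north
step 1 (straight(2)): at (-3,5), heading north
step 2 (straight(3)): at (-3,8), heading north
step 3 (straight(4)): at (-3,12), heading north
step 4 (arc(left, 1)): at (-4,13), heading west
step 5 (straight(3)): at (-7,13), heading west
minimal: 5 command(s), checked below 5.

straight(2), straight(3), straight(4), arc(left, 1), straight(3)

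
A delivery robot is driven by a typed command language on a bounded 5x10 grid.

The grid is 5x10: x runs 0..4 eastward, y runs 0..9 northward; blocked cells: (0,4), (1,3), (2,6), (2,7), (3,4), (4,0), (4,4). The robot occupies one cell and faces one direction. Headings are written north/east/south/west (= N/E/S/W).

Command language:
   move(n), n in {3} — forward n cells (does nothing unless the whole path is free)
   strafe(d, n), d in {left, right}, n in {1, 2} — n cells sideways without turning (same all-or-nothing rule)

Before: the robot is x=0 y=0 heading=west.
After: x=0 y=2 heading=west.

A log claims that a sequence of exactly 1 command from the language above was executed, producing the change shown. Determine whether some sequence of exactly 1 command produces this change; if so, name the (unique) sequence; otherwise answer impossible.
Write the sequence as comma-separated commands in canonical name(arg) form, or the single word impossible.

strafe(right, 2)

key: still facing W — the one step turns nothing
begin: x=0 y=0 heading=west
1. strafe(right, 2) → x=0 y=2 heading=west
no rival 1-sequence matches.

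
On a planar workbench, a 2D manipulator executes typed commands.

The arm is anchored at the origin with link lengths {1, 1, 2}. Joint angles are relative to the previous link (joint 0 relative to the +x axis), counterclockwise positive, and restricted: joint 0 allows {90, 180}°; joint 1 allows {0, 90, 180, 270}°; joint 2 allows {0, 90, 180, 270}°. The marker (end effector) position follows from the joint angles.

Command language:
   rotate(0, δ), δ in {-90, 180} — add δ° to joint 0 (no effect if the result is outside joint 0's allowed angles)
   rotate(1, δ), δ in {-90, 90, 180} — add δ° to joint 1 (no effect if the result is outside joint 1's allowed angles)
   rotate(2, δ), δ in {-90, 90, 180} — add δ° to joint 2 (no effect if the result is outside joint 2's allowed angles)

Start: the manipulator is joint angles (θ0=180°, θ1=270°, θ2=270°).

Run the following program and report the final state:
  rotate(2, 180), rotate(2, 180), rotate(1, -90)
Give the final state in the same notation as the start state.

joint angles (θ0=180°, θ1=180°, θ2=270°)

begin: joint angles (θ0=180°, θ1=270°, θ2=270°)
step 1 (rotate(2, 180)): joint angles (θ0=180°, θ1=270°, θ2=90°)
step 2 (rotate(2, 180)): joint angles (θ0=180°, θ1=270°, θ2=270°)
step 3 (rotate(1, -90)): joint angles (θ0=180°, θ1=180°, θ2=270°)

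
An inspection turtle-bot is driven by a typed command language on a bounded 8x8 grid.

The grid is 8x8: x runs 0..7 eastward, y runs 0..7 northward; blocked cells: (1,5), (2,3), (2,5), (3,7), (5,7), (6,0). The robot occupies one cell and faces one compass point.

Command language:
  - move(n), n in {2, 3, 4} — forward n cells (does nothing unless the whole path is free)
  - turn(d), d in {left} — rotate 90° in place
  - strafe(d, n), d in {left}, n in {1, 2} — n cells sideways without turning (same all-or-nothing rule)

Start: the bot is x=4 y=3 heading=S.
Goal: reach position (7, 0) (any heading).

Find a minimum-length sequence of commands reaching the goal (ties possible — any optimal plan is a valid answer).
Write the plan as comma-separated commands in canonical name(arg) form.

t0: x=4 y=3 heading=S
[1] after strafe(left, 2): x=6 y=3 heading=S
[2] after strafe(left, 1): x=7 y=3 heading=S
[3] after move(3): x=7 y=0 heading=S
no 2-step plan works, so 3 is optimal.

strafe(left, 2), strafe(left, 1), move(3)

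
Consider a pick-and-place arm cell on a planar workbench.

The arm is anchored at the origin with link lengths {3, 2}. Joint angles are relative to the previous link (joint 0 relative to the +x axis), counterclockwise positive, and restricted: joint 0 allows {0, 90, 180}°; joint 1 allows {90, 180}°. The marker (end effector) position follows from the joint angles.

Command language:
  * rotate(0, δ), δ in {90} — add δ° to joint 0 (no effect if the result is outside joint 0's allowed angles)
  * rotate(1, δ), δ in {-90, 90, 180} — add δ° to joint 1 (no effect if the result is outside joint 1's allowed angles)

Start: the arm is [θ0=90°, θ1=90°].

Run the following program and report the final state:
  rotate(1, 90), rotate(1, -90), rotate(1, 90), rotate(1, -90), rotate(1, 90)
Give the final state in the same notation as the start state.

[θ0=90°, θ1=180°]

start: [θ0=90°, θ1=90°]
[1] after rotate(1, 90): [θ0=90°, θ1=180°]
[2] after rotate(1, -90): [θ0=90°, θ1=90°]
[3] after rotate(1, 90): [θ0=90°, θ1=180°]
[4] after rotate(1, -90): [θ0=90°, θ1=90°]
[5] after rotate(1, 90): [θ0=90°, θ1=180°]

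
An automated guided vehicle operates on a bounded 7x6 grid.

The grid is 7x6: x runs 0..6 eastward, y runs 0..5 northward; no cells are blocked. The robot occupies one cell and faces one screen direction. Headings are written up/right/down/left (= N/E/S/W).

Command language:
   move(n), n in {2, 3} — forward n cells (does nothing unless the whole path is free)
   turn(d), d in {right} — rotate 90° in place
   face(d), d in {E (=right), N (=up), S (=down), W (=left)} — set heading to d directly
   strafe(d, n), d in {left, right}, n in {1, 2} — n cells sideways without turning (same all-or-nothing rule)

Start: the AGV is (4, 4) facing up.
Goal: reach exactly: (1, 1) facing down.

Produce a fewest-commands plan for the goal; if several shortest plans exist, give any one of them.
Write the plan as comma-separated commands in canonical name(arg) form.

start: (4, 4) facing up
1. strafe(left, 2) → (2, 4) facing up
2. strafe(left, 1) → (1, 4) facing up
3. face(S) → (1, 4) facing down
4. move(3) → (1, 1) facing down
nothing shorter than 4 reaches the goal.

strafe(left, 2), strafe(left, 1), face(S), move(3)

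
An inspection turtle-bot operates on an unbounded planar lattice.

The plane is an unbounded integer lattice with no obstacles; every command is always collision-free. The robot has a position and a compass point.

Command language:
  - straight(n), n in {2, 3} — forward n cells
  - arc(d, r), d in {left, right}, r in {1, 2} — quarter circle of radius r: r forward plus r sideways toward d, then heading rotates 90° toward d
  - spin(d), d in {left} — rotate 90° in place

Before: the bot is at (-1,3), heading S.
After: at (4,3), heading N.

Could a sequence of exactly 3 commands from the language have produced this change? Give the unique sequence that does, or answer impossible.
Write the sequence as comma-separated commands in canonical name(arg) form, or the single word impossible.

arc(left, 1), straight(3), arc(left, 1)

key: position moved to (4,3) AND the heading swung to N — translation plus rotation needed
start: at (-1,3), heading S
step 1 (arc(left, 1)): at (0,2), heading E
step 2 (straight(3)): at (3,2), heading E
step 3 (arc(left, 1)): at (4,3), heading N
uniquely the one of 343 3-step routes that fits.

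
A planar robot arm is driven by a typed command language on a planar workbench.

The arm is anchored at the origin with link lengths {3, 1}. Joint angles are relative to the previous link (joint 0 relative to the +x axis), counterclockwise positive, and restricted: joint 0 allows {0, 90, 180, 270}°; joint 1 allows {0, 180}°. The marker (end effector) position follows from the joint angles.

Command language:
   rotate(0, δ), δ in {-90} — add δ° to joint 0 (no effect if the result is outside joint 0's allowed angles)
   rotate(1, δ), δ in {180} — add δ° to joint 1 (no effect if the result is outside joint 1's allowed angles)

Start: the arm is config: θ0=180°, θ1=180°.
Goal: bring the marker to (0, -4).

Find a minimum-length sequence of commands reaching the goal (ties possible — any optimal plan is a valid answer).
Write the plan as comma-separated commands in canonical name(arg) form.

rotate(0, -90), rotate(0, -90), rotate(0, -90), rotate(1, 180)

from: config: θ0=180°, θ1=180°
t=1 rotate(0, -90) ⇒ config: θ0=90°, θ1=180°
t=2 rotate(0, -90) ⇒ config: θ0=0°, θ1=180°
t=3 rotate(0, -90) ⇒ config: θ0=270°, θ1=180°
t=4 rotate(1, 180) ⇒ config: θ0=270°, θ1=0°
shorter routes all fall short; 4 is best.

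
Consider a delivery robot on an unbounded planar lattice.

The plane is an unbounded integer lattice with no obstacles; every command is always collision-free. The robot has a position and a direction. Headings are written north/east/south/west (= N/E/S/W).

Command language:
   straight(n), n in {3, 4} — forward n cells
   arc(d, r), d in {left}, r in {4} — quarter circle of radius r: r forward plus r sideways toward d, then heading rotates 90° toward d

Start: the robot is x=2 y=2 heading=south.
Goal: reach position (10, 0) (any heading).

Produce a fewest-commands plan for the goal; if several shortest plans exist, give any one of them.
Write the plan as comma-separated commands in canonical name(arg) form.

begin: x=2 y=2 heading=south
step 1 (straight(3)): x=2 y=-1 heading=south
step 2 (straight(3)): x=2 y=-4 heading=south
step 3 (arc(left, 4)): x=6 y=-8 heading=east
step 4 (arc(left, 4)): x=10 y=-4 heading=north
step 5 (straight(4)): x=10 y=0 heading=north
no 4-step plan works, so 5 is optimal.

straight(3), straight(3), arc(left, 4), arc(left, 4), straight(4)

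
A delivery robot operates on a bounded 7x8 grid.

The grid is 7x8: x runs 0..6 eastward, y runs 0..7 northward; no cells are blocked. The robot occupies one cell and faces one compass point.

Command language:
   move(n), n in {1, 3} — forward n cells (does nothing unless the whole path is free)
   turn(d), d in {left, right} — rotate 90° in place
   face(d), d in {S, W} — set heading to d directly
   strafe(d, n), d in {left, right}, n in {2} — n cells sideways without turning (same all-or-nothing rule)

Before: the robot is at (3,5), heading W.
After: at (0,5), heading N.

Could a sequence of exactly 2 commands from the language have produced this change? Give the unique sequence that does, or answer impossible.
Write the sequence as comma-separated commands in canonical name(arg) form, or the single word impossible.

move(3), turn(right)

key: position moved to (0,5) AND the heading swung to N — translation plus rotation needed
t0: at (3,5), heading W
t=1 move(3) ⇒ at (0,5), heading W
t=2 turn(right) ⇒ at (0,5), heading N
all 64 alternatives checked — unique.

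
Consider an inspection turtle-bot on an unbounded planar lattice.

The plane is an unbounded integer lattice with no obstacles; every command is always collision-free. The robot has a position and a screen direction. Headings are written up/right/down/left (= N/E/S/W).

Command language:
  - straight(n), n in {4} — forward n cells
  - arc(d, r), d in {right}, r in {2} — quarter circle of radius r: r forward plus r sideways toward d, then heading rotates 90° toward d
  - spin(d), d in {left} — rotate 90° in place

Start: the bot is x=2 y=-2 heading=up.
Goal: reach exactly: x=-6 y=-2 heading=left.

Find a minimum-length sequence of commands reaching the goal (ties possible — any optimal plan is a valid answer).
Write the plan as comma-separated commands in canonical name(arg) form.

start: x=2 y=-2 heading=up
[1] after spin(left): x=2 y=-2 heading=left
[2] after straight(4): x=-2 y=-2 heading=left
[3] after straight(4): x=-6 y=-2 heading=left
shorter routes all fall short; 3 is best.

spin(left), straight(4), straight(4)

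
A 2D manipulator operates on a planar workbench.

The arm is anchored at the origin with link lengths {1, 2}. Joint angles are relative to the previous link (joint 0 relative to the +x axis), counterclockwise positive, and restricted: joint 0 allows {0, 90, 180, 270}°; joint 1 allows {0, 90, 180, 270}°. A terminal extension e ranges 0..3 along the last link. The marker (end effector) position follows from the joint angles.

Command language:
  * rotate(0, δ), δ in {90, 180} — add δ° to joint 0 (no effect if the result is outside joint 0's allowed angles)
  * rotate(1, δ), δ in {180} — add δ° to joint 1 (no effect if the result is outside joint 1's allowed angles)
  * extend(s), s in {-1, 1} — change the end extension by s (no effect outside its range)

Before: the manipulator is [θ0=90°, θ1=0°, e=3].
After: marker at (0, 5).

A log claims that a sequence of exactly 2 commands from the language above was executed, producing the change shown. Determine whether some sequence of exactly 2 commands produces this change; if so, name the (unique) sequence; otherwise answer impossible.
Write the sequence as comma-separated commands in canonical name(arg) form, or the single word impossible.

extend(1), extend(-1)

key: order matters: swapping extend(1) and extend(-1) lands elsewhere
t0: [θ0=90°, θ1=0°, e=3]
1. extend(1) → [θ0=90°, θ1=0°, e=3]
2. extend(-1) → [θ0=90°, θ1=0°, e=2]
no other 2-command option fits: unique.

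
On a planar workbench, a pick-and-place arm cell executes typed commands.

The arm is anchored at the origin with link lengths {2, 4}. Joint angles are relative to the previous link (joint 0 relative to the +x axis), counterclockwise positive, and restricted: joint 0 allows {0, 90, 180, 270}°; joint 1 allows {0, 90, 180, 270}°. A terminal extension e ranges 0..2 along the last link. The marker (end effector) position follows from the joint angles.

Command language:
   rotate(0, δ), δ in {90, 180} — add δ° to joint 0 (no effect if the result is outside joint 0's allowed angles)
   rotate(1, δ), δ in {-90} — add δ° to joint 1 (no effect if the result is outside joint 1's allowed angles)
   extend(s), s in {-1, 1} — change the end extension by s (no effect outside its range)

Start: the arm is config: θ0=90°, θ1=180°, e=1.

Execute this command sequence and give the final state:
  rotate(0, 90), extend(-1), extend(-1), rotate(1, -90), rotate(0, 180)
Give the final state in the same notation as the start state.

config: θ0=0°, θ1=90°, e=0

t0: config: θ0=90°, θ1=180°, e=1
t=1 rotate(0, 90) ⇒ config: θ0=180°, θ1=180°, e=1
t=2 extend(-1) ⇒ config: θ0=180°, θ1=180°, e=0
t=3 extend(-1) ⇒ config: θ0=180°, θ1=180°, e=0
t=4 rotate(1, -90) ⇒ config: θ0=180°, θ1=90°, e=0
t=5 rotate(0, 180) ⇒ config: θ0=0°, θ1=90°, e=0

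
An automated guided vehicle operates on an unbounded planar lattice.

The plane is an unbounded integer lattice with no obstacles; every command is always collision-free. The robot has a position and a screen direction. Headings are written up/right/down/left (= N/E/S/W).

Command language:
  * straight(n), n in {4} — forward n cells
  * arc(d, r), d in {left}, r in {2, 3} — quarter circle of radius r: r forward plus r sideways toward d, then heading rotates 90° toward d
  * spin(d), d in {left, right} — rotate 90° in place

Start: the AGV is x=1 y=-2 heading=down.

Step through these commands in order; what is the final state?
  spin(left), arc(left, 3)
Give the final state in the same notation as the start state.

x=4 y=1 heading=up

initial: x=1 y=-2 heading=down
step 1 (spin(left)): x=1 y=-2 heading=right
step 2 (arc(left, 3)): x=4 y=1 heading=up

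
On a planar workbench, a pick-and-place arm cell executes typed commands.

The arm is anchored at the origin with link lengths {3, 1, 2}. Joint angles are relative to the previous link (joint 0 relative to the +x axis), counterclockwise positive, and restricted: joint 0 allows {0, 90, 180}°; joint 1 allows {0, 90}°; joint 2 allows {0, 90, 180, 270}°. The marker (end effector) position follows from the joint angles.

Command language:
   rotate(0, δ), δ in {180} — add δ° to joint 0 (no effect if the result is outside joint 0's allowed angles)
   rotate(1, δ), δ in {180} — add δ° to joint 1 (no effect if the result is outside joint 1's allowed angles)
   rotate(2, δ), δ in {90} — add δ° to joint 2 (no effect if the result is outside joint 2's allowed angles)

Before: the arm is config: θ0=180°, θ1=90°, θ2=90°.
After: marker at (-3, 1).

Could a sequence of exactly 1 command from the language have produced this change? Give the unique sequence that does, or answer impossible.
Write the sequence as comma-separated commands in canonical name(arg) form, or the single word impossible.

rotate(2, 90)

from: config: θ0=180°, θ1=90°, θ2=90°
1. rotate(2, 90) → config: θ0=180°, θ1=90°, θ2=180°
uniquely the one of 3 1-step routes that fits.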